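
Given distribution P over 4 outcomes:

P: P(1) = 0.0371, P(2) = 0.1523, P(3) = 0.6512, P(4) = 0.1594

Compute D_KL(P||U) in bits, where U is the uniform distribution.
0.5849 bits

U(i) = 1/4 for all i

D_KL(P||U) = Σ P(x) log₂(P(x) / (1/4))
           = Σ P(x) log₂(P(x)) + log₂(4)
           = log₂(4) - H(P)

H(P) = -Σ P(x) log₂(P(x)):
  -P(1)·log₂(P(1)) = -(0.0371)·log₂(0.0371) = 0.17632
  -P(2)·log₂(P(2)) = -(0.1523)·log₂(0.1523) = 0.41350
  -P(3)·log₂(P(3)) = -(0.6512)·log₂(0.6512) = 0.40298
  -P(4)·log₂(P(4)) = -(0.1594)·log₂(0.1594) = 0.42229
H(P) = 0.17632 + 0.41350 + 0.40298 + 0.42229 = 1.41509 bits

log₂(4) = 2.00000 bits

D_KL(P||U) = 2.00000 - 1.41509 = 0.58491 ≈ 0.5849 bits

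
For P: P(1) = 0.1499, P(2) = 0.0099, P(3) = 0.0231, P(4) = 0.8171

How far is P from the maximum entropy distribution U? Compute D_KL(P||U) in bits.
1.1600 bits

U(i) = 1/4 for all i

D_KL(P||U) = Σ P(x) log₂(P(x) / (1/4))
           = Σ P(x) log₂(P(x)) + log₂(4)
           = log₂(4) - H(P)

H(P) = -Σ P(x) log₂(P(x)):
  -P(1)·log₂(P(1)) = -(0.1499)·log₂(0.1499) = 0.41042
  -P(2)·log₂(P(2)) = -(0.0099)·log₂(0.0099) = 0.06592
  -P(3)·log₂(P(3)) = -(0.0231)·log₂(0.0231) = 0.12557
  -P(4)·log₂(P(4)) = -(0.8171)·log₂(0.8171) = 0.23812
H(P) = 0.41042 + 0.06592 + 0.12557 + 0.23812 = 0.84003 bits

log₂(4) = 2.00000 bits

D_KL(P||U) = 2.00000 - 0.84003 = 1.15997 ≈ 1.1600 bits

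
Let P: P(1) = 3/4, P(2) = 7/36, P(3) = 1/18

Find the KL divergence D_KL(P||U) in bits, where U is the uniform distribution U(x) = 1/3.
0.5826 bits

U(i) = 1/3 for all i

D_KL(P||U) = Σ P(x) log₂(P(x) / (1/3))
           = Σ P(x) log₂(P(x)) + log₂(3)
           = log₂(3) - H(P)

H(P) = -Σ P(x) log₂(P(x)):
  -P(1)·log₂(P(1)) = -(3/4)·log₂(3/4) = 0.31128
  -P(2)·log₂(P(2)) = -(7/36)·log₂(7/36) = 0.45939
  -P(3)·log₂(P(3)) = -(1/18)·log₂(1/18) = 0.23166
H(P) = 0.31128 + 0.45939 + 0.23166 = 1.00233 bits

log₂(3) = 1.58496 bits

D_KL(P||U) = 1.58496 - 1.00233 = 0.58263 ≈ 0.5826 bits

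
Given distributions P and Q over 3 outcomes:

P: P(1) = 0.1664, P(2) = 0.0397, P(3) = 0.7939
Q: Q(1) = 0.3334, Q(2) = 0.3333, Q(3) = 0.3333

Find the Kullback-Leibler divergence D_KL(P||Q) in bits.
0.7054 bits

D_KL(P||Q) = Σ P(x) log₂(P(x)/Q(x))

Computing term by term:
  P(1)·log₂(P(1)/Q(1)) = 0.1664·log₂(0.1664/0.3334) = -0.16683
  P(2)·log₂(P(2)/Q(2)) = 0.0397·log₂(0.0397/0.3333) = -0.12186
  P(3)·log₂(P(3)/Q(3)) = 0.7939·log₂(0.7939/0.3333) = 0.99407

D_KL(P||Q) = -0.16683 - 0.12186 + 0.99407 = 0.70538 ≈ 0.7054 bits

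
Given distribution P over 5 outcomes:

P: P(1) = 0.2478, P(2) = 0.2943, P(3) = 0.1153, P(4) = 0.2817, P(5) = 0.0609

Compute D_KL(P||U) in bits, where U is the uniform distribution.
0.1837 bits

U(i) = 1/5 for all i

D_KL(P||U) = Σ P(x) log₂(P(x) / (1/5))
           = Σ P(x) log₂(P(x)) + log₂(5)
           = log₂(5) - H(P)

H(P) = -Σ P(x) log₂(P(x)):
  -P(1)·log₂(P(1)) = -(0.2478)·log₂(0.2478) = 0.49876
  -P(2)·log₂(P(2)) = -(0.2943)·log₂(0.2943) = 0.51933
  -P(3)·log₂(P(3)) = -(0.1153)·log₂(0.1153) = 0.35934
  -P(4)·log₂(P(4)) = -(0.2817)·log₂(0.2817) = 0.51488
  -P(5)·log₂(P(5)) = -(0.0609)·log₂(0.0609) = 0.24588
H(P) = 0.49876 + 0.51933 + 0.35934 + 0.51488 + 0.24588 = 2.13819 bits

log₂(5) = 2.32193 bits

D_KL(P||U) = 2.32193 - 2.13819 = 0.18374 ≈ 0.1837 bits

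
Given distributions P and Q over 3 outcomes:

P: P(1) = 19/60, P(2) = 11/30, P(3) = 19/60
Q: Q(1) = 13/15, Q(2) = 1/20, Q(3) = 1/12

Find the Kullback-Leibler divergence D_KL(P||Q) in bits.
1.2039 bits

D_KL(P||Q) = Σ P(x) log₂(P(x)/Q(x))

Computing term by term:
  P(1)·log₂(P(1)/Q(1)) = (19/60)·log₂((19/60)/(13/15)) = -0.45996
  P(2)·log₂(P(2)/Q(2)) = (11/30)·log₂((11/30)/(1/20)) = 1.05397
  P(3)·log₂(P(3)/Q(3)) = (19/60)·log₂((19/60)/(1/12)) = 0.60990

D_KL(P||Q) = -0.45996 + 1.05397 + 0.60990 = 1.20391 ≈ 1.2039 bits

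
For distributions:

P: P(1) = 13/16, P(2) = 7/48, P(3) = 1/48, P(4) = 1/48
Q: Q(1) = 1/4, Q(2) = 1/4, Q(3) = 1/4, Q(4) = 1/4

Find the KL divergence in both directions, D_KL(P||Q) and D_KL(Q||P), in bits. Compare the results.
D_KL(P||Q) = 1.1188 bits, D_KL(Q||P) = 1.5618 bits. D_KL(Q||P) is larger than D_KL(P||Q) by 0.4430 bits; the two directions differ.

D_KL(P||Q) = Σ P(x) log₂(P(x)/Q(x))

Computing term by term:
  P(1)·log₂(P(1)/Q(1)) = (13/16)·log₂((13/16)/(1/4)) = 1.38161
  P(2)·log₂(P(2)/Q(2)) = (7/48)·log₂((7/48)/(1/4)) = -0.11340
  P(3)·log₂(P(3)/Q(3)) = (1/48)·log₂((1/48)/(1/4)) = -0.07469
  P(4)·log₂(P(4)/Q(4)) = (1/48)·log₂((1/48)/(1/4)) = -0.07469

D_KL(P||Q) = 1.38161 - 0.11340 - 0.07469 - 0.07469 = 1.11883 ≈ 1.1188 bits

D_KL(Q||P) = Σ Q(x) log₂(Q(x)/P(x))

Computing term by term:
  Q(1)·log₂(Q(1)/P(1)) = (1/4)·log₂((1/4)/(13/16)) = -0.42511
  Q(2)·log₂(Q(2)/P(2)) = (1/4)·log₂((1/4)/(7/48)) = 0.19440
  Q(3)·log₂(Q(3)/P(3)) = (1/4)·log₂((1/4)/(1/48)) = 0.89624
  Q(4)·log₂(Q(4)/P(4)) = (1/4)·log₂((1/4)/(1/48)) = 0.89624

D_KL(Q||P) = -0.42511 + 0.19440 + 0.89624 + 0.89624 = 1.56177 ≈ 1.5618 bits

These are NOT equal (difference: 0.4430 bits). KL divergence is asymmetric: D_KL(P||Q) ≠ D_KL(Q||P) in general.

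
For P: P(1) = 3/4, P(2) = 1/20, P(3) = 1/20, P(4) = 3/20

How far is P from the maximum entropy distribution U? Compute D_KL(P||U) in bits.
0.8460 bits

U(i) = 1/4 for all i

D_KL(P||U) = Σ P(x) log₂(P(x) / (1/4))
           = Σ P(x) log₂(P(x)) + log₂(4)
           = log₂(4) - H(P)

H(P) = -Σ P(x) log₂(P(x)):
  -P(1)·log₂(P(1)) = -(3/4)·log₂(3/4) = 0.31128
  -P(2)·log₂(P(2)) = -(1/20)·log₂(1/20) = 0.21610
  -P(3)·log₂(P(3)) = -(1/20)·log₂(1/20) = 0.21610
  -P(4)·log₂(P(4)) = -(3/20)·log₂(3/20) = 0.41054
H(P) = 0.31128 + 0.21610 + 0.21610 + 0.41054 = 1.15402 bits

log₂(4) = 2.00000 bits

D_KL(P||U) = 2.00000 - 1.15402 = 0.84598 ≈ 0.8460 bits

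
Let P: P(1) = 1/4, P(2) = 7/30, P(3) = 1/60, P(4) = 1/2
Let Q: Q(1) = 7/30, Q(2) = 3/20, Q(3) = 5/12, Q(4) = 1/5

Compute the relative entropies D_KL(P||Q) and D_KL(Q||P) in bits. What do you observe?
D_KL(P||Q) = 0.7572 bits, D_KL(Q||P) = 1.5517 bits. The two directions give different values (D_KL(Q||P) exceeds D_KL(P||Q) by 0.7945 bits): KL divergence is asymmetric.

D_KL(P||Q) = Σ P(x) log₂(P(x)/Q(x))

Computing term by term:
  P(1)·log₂(P(1)/Q(1)) = (1/4)·log₂((1/4)/(7/30)) = 0.02488
  P(2)·log₂(P(2)/Q(2)) = (7/30)·log₂((7/30)/(3/20)) = 0.14873
  P(3)·log₂(P(3)/Q(3)) = (1/60)·log₂((1/60)/(5/12)) = -0.07740
  P(4)·log₂(P(4)/Q(4)) = (1/2)·log₂((1/2)/(1/5)) = 0.66096

D_KL(P||Q) = 0.02488 + 0.14873 - 0.07740 + 0.66096 = 0.75717 ≈ 0.7572 bits

D_KL(Q||P) = Σ Q(x) log₂(Q(x)/P(x))

Computing term by term:
  Q(1)·log₂(Q(1)/P(1)) = (7/30)·log₂((7/30)/(1/4)) = -0.02322
  Q(2)·log₂(Q(2)/P(2)) = (3/20)·log₂((3/20)/(7/30)) = -0.09561
  Q(3)·log₂(Q(3)/P(3)) = (5/12)·log₂((5/12)/(1/60)) = 1.93494
  Q(4)·log₂(Q(4)/P(4)) = (1/5)·log₂((1/5)/(1/2)) = -0.26439

D_KL(Q||P) = -0.02322 - 0.09561 + 1.93494 - 0.26439 = 1.55172 ≈ 1.5517 bits

These are NOT equal (difference: 0.7945 bits). KL divergence is asymmetric: D_KL(P||Q) ≠ D_KL(Q||P) in general.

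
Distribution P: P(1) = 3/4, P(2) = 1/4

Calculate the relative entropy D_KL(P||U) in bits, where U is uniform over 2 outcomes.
0.1887 bits

U(i) = 1/2 for all i

D_KL(P||U) = Σ P(x) log₂(P(x) / (1/2))
           = Σ P(x) log₂(P(x)) + log₂(2)
           = log₂(2) - H(P)

H(P) = -Σ P(x) log₂(P(x)):
  -P(1)·log₂(P(1)) = -(3/4)·log₂(3/4) = 0.31128
  -P(2)·log₂(P(2)) = -(1/4)·log₂(1/4) = 0.50000
H(P) = 0.31128 + 0.50000 = 0.81128 bits

log₂(2) = 1.00000 bits

D_KL(P||U) = 1.00000 - 0.81128 = 0.18872 ≈ 0.1887 bits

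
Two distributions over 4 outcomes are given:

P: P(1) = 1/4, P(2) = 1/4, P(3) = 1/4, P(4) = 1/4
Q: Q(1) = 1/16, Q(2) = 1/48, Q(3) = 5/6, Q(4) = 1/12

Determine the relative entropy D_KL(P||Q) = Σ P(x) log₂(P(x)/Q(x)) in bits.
1.3582 bits

D_KL(P||Q) = Σ P(x) log₂(P(x)/Q(x))

Computing term by term:
  P(1)·log₂(P(1)/Q(1)) = (1/4)·log₂((1/4)/(1/16)) = 0.50000
  P(2)·log₂(P(2)/Q(2)) = (1/4)·log₂((1/4)/(1/48)) = 0.89624
  P(3)·log₂(P(3)/Q(3)) = (1/4)·log₂((1/4)/(5/6)) = -0.43424
  P(4)·log₂(P(4)/Q(4)) = (1/4)·log₂((1/4)/(1/12)) = 0.39624

D_KL(P||Q) = 0.50000 + 0.89624 - 0.43424 + 0.39624 = 1.35824 ≈ 1.3582 bits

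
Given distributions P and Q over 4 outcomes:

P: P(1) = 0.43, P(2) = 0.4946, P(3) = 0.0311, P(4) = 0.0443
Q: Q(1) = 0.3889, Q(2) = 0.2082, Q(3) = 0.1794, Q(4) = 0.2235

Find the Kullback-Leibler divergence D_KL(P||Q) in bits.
0.4977 bits

D_KL(P||Q) = Σ P(x) log₂(P(x)/Q(x))

Computing term by term:
  P(1)·log₂(P(1)/Q(1)) = 0.43·log₂(0.43/0.3889) = 0.06232
  P(2)·log₂(P(2)/Q(2)) = 0.4946·log₂(0.4946/0.2082) = 0.61741
  P(3)·log₂(P(3)/Q(3)) = 0.0311·log₂(0.0311/0.1794) = -0.07863
  P(4)·log₂(P(4)/Q(4)) = 0.0443·log₂(0.0443/0.2235) = -0.10344

D_KL(P||Q) = 0.06232 + 0.61741 - 0.07863 - 0.10344 = 0.49766 ≈ 0.4977 bits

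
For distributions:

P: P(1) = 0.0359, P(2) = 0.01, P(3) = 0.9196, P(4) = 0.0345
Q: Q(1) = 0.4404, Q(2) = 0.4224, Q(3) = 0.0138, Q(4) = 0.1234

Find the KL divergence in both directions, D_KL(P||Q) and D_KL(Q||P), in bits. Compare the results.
D_KL(P||Q) = 5.3239 bits, D_KL(Q||P) = 4.0173 bits. D_KL(P||Q) is larger than D_KL(Q||P) by 1.3066 bits; the two directions differ.

D_KL(P||Q) = Σ P(x) log₂(P(x)/Q(x))

Computing term by term:
  P(1)·log₂(P(1)/Q(1)) = 0.0359·log₂(0.0359/0.4404) = -0.12984
  P(2)·log₂(P(2)/Q(2)) = 0.01·log₂(0.01/0.4224) = -0.05401
  P(3)·log₂(P(3)/Q(3)) = 0.9196·log₂(0.9196/0.0138) = 5.57118
  P(4)·log₂(P(4)/Q(4)) = 0.0345·log₂(0.0345/0.1234) = -0.06343

D_KL(P||Q) = -0.12984 - 0.05401 + 5.57118 - 0.06343 = 5.32390 ≈ 5.3239 bits

D_KL(Q||P) = Σ Q(x) log₂(Q(x)/P(x))

Computing term by term:
  Q(1)·log₂(Q(1)/P(1)) = 0.4404·log₂(0.4404/0.0359) = 1.59282
  Q(2)·log₂(Q(2)/P(2)) = 0.4224·log₂(0.4224/0.01) = 2.28119
  Q(3)·log₂(Q(3)/P(3)) = 0.0138·log₂(0.0138/0.9196) = -0.08360
  Q(4)·log₂(Q(4)/P(4)) = 0.1234·log₂(0.1234/0.0345) = 0.22689

D_KL(Q||P) = 1.59282 + 2.28119 - 0.08360 + 0.22689 = 4.01730 ≈ 4.0173 bits

These are NOT equal (difference: 1.3066 bits). KL divergence is asymmetric: D_KL(P||Q) ≠ D_KL(Q||P) in general.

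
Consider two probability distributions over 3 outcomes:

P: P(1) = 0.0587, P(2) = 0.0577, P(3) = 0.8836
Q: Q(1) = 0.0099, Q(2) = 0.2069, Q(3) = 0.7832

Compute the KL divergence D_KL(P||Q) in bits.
0.1982 bits

D_KL(P||Q) = Σ P(x) log₂(P(x)/Q(x))

Computing term by term:
  P(1)·log₂(P(1)/Q(1)) = 0.0587·log₂(0.0587/0.0099) = 0.15073
  P(2)·log₂(P(2)/Q(2)) = 0.0577·log₂(0.0577/0.2069) = -0.10630
  P(3)·log₂(P(3)/Q(3)) = 0.8836·log₂(0.8836/0.7832) = 0.15376

D_KL(P||Q) = 0.15073 - 0.10630 + 0.15376 = 0.19819 ≈ 0.1982 bits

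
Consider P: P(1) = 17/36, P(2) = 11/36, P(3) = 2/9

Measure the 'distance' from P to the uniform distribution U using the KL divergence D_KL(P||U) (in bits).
0.0689 bits

U(i) = 1/3 for all i

D_KL(P||U) = Σ P(x) log₂(P(x) / (1/3))
           = Σ P(x) log₂(P(x)) + log₂(3)
           = log₂(3) - H(P)

H(P) = -Σ P(x) log₂(P(x)):
  -P(1)·log₂(P(1)) = -(17/36)·log₂(17/36) = 0.51116
  -P(2)·log₂(P(2)) = -(11/36)·log₂(11/36) = 0.52265
  -P(3)·log₂(P(3)) = -(2/9)·log₂(2/9) = 0.48221
H(P) = 0.51116 + 0.52265 + 0.48221 = 1.51602 bits

log₂(3) = 1.58496 bits

D_KL(P||U) = 1.58496 - 1.51602 = 0.06894 ≈ 0.0689 bits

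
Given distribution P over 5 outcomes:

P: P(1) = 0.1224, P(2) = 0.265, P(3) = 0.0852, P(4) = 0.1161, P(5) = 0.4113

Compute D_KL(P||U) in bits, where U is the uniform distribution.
0.2527 bits

U(i) = 1/5 for all i

D_KL(P||U) = Σ P(x) log₂(P(x) / (1/5))
           = Σ P(x) log₂(P(x)) + log₂(5)
           = log₂(5) - H(P)

H(P) = -Σ P(x) log₂(P(x)):
  -P(1)·log₂(P(1)) = -(0.1224)·log₂(0.1224) = 0.37091
  -P(2)·log₂(P(2)) = -(0.265)·log₂(0.265) = 0.50772
  -P(3)·log₂(P(3)) = -(0.0852)·log₂(0.0852) = 0.30272
  -P(4)·log₂(P(4)) = -(0.1161)·log₂(0.1161) = 0.36067
  -P(5)·log₂(P(5)) = -(0.4113)·log₂(0.4113) = 0.52718
H(P) = 0.37091 + 0.50772 + 0.30272 + 0.36067 + 0.52718 = 2.06920 bits

log₂(5) = 2.32193 bits

D_KL(P||U) = 2.32193 - 2.06920 = 0.25273 ≈ 0.2527 bits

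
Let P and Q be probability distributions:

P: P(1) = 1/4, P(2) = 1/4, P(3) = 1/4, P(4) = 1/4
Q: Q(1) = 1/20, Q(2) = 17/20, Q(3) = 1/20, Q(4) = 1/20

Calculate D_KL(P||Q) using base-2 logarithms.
1.3001 bits

D_KL(P||Q) = Σ P(x) log₂(P(x)/Q(x))

Computing term by term:
  P(1)·log₂(P(1)/Q(1)) = (1/4)·log₂((1/4)/(1/20)) = 0.58048
  P(2)·log₂(P(2)/Q(2)) = (1/4)·log₂((1/4)/(17/20)) = -0.44138
  P(3)·log₂(P(3)/Q(3)) = (1/4)·log₂((1/4)/(1/20)) = 0.58048
  P(4)·log₂(P(4)/Q(4)) = (1/4)·log₂((1/4)/(1/20)) = 0.58048

D_KL(P||Q) = 0.58048 - 0.44138 + 0.58048 + 0.58048 = 1.30006 ≈ 1.3001 bits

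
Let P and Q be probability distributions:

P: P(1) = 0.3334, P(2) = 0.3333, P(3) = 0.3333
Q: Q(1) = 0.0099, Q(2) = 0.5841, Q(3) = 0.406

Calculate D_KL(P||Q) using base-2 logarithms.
1.3269 bits

D_KL(P||Q) = Σ P(x) log₂(P(x)/Q(x))

Computing term by term:
  P(1)·log₂(P(1)/Q(1)) = 0.3334·log₂(0.3334/0.0099) = 1.69157
  P(2)·log₂(P(2)/Q(2)) = 0.3333·log₂(0.3333/0.5841) = -0.26977
  P(3)·log₂(P(3)/Q(3)) = 0.3333·log₂(0.3333/0.406) = -0.09488

D_KL(P||Q) = 1.69157 - 0.26977 - 0.09488 = 1.32692 ≈ 1.3269 bits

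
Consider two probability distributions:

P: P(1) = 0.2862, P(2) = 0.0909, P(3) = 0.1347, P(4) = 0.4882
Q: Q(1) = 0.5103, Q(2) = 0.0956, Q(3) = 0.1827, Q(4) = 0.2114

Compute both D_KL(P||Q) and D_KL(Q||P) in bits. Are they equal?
D_KL(P||Q) = 0.2849 bits, D_KL(Q||P) = 0.2578 bits. No, they are not equal.

D_KL(P||Q) = Σ P(x) log₂(P(x)/Q(x))

Computing term by term:
  P(1)·log₂(P(1)/Q(1)) = 0.2862·log₂(0.2862/0.5103) = -0.23878
  P(2)·log₂(P(2)/Q(2)) = 0.0909·log₂(0.0909/0.0956) = -0.00661
  P(3)·log₂(P(3)/Q(3)) = 0.1347·log₂(0.1347/0.1827) = -0.05923
  P(4)·log₂(P(4)/Q(4)) = 0.4882·log₂(0.4882/0.2114) = 0.58950

D_KL(P||Q) = -0.23878 - 0.00661 - 0.05923 + 0.58950 = 0.28488 ≈ 0.2849 bits

D_KL(Q||P) = Σ Q(x) log₂(Q(x)/P(x))

Computing term by term:
  Q(1)·log₂(Q(1)/P(1)) = 0.5103·log₂(0.5103/0.2862) = 0.42575
  Q(2)·log₂(Q(2)/P(2)) = 0.0956·log₂(0.0956/0.0909) = 0.00695
  Q(3)·log₂(Q(3)/P(3)) = 0.1827·log₂(0.1827/0.1347) = 0.08034
  Q(4)·log₂(Q(4)/P(4)) = 0.2114·log₂(0.2114/0.4882) = -0.25526

D_KL(Q||P) = 0.42575 + 0.00695 + 0.08034 - 0.25526 = 0.25778 ≈ 0.2578 bits

These are NOT equal (difference: 0.0271 bits). KL divergence is asymmetric: D_KL(P||Q) ≠ D_KL(Q||P) in general.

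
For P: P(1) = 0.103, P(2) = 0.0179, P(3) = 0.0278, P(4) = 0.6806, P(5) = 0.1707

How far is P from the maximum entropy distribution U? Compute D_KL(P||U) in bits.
0.9234 bits

U(i) = 1/5 for all i

D_KL(P||U) = Σ P(x) log₂(P(x) / (1/5))
           = Σ P(x) log₂(P(x)) + log₂(5)
           = log₂(5) - H(P)

H(P) = -Σ P(x) log₂(P(x)):
  -P(1)·log₂(P(1)) = -(0.103)·log₂(0.103) = 0.33777
  -P(2)·log₂(P(2)) = -(0.0179)·log₂(0.0179) = 0.10389
  -P(3)·log₂(P(3)) = -(0.0278)·log₂(0.0278) = 0.14369
  -P(4)·log₂(P(4)) = -(0.6806)·log₂(0.6806) = 0.37782
  -P(5)·log₂(P(5)) = -(0.1707)·log₂(0.1707) = 0.43536
H(P) = 0.33777 + 0.10389 + 0.14369 + 0.37782 + 0.43536 = 1.39853 bits

log₂(5) = 2.32193 bits

D_KL(P||U) = 2.32193 - 1.39853 = 0.92340 ≈ 0.9234 bits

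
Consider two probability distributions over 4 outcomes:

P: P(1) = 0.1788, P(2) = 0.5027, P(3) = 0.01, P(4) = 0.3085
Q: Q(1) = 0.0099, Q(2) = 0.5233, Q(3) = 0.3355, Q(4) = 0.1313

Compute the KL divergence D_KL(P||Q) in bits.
1.0468 bits

D_KL(P||Q) = Σ P(x) log₂(P(x)/Q(x))

Computing term by term:
  P(1)·log₂(P(1)/Q(1)) = 0.1788·log₂(0.1788/0.0099) = 0.74645
  P(2)·log₂(P(2)/Q(2)) = 0.5027·log₂(0.5027/0.5233) = -0.02913
  P(3)·log₂(P(3)/Q(3)) = 0.01·log₂(0.01/0.3355) = -0.05068
  P(4)·log₂(P(4)/Q(4)) = 0.3085·log₂(0.3085/0.1313) = 0.38020

D_KL(P||Q) = 0.74645 - 0.02913 - 0.05068 + 0.38020 = 1.04684 ≈ 1.0468 bits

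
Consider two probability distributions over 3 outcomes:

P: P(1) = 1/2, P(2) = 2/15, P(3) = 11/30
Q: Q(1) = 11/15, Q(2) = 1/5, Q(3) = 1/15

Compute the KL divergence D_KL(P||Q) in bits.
0.5475 bits

D_KL(P||Q) = Σ P(x) log₂(P(x)/Q(x))

Computing term by term:
  P(1)·log₂(P(1)/Q(1)) = (1/2)·log₂((1/2)/(11/15)) = -0.27627
  P(2)·log₂(P(2)/Q(2)) = (2/15)·log₂((2/15)/(1/5)) = -0.07800
  P(3)·log₂(P(3)/Q(3)) = (11/30)·log₂((11/30)/(1/15)) = 0.90179

D_KL(P||Q) = -0.27627 - 0.07800 + 0.90179 = 0.54752 ≈ 0.5475 bits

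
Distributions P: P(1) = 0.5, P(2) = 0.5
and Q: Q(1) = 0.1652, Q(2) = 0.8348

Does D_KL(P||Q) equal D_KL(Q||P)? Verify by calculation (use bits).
D_KL(P||Q) = 0.4291 bits, D_KL(Q||P) = 0.3534 bits. No — D_KL(P||Q) ≠ D_KL(Q||P) for this pair.

D_KL(P||Q) = Σ P(x) log₂(P(x)/Q(x))

Computing term by term:
  P(1)·log₂(P(1)/Q(1)) = 0.5·log₂(0.5/0.1652) = 0.79886
  P(2)·log₂(P(2)/Q(2)) = 0.5·log₂(0.5/0.8348) = -0.36975

D_KL(P||Q) = 0.79886 - 0.36975 = 0.42911 ≈ 0.4291 bits

D_KL(Q||P) = Σ Q(x) log₂(Q(x)/P(x))

Computing term by term:
  Q(1)·log₂(Q(1)/P(1)) = 0.1652·log₂(0.1652/0.5) = -0.26394
  Q(2)·log₂(Q(2)/P(2)) = 0.8348·log₂(0.8348/0.5) = 0.61734

D_KL(Q||P) = -0.26394 + 0.61734 = 0.35340 ≈ 0.3534 bits

These are NOT equal (difference: 0.0757 bits). KL divergence is asymmetric: D_KL(P||Q) ≠ D_KL(Q||P) in general.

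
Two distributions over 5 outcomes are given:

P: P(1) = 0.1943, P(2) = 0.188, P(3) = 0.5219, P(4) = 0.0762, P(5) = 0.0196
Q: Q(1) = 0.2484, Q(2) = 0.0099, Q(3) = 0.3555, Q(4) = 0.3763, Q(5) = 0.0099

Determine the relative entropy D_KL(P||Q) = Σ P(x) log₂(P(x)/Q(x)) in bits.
0.8624 bits

D_KL(P||Q) = Σ P(x) log₂(P(x)/Q(x))

Computing term by term:
  P(1)·log₂(P(1)/Q(1)) = 0.1943·log₂(0.1943/0.2484) = -0.06886
  P(2)·log₂(P(2)/Q(2)) = 0.188·log₂(0.188/0.0099) = 0.79847
  P(3)·log₂(P(3)/Q(3)) = 0.5219·log₂(0.5219/0.3555) = 0.28909
  P(4)·log₂(P(4)/Q(4)) = 0.0762·log₂(0.0762/0.3763) = -0.17557
  P(5)·log₂(P(5)/Q(5)) = 0.0196·log₂(0.0196/0.0099) = 0.01931

D_KL(P||Q) = -0.06886 + 0.79847 + 0.28909 - 0.17557 + 0.01931 = 0.86244 ≈ 0.8624 bits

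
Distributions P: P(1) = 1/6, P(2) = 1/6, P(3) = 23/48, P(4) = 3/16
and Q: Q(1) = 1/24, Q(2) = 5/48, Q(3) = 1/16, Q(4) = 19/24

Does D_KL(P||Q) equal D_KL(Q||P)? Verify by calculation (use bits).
D_KL(P||Q) = 1.4648 bits, D_KL(Q||P) = 1.3075 bits. No — D_KL(P||Q) ≠ D_KL(Q||P) for this pair.

D_KL(P||Q) = Σ P(x) log₂(P(x)/Q(x))

Computing term by term:
  P(1)·log₂(P(1)/Q(1)) = (1/6)·log₂((1/6)/(1/24)) = 0.33333
  P(2)·log₂(P(2)/Q(2)) = (1/6)·log₂((1/6)/(5/48)) = 0.11301
  P(3)·log₂(P(3)/Q(3)) = (23/48)·log₂((23/48)/(1/16)) = 1.40808
  P(4)·log₂(P(4)/Q(4)) = (3/16)·log₂((3/16)/(19/24)) = -0.38963

D_KL(P||Q) = 0.33333 + 0.11301 + 1.40808 - 0.38963 = 1.46479 ≈ 1.4648 bits

D_KL(Q||P) = Σ Q(x) log₂(Q(x)/P(x))

Computing term by term:
  Q(1)·log₂(Q(1)/P(1)) = (1/24)·log₂((1/24)/(1/6)) = -0.08333
  Q(2)·log₂(Q(2)/P(2)) = (5/48)·log₂((5/48)/(1/6)) = -0.07063
  Q(3)·log₂(Q(3)/P(3)) = (1/16)·log₂((1/16)/(23/48)) = -0.18366
  Q(4)·log₂(Q(4)/P(4)) = (19/24)·log₂((19/24)/(3/16)) = 1.64509

D_KL(Q||P) = -0.08333 - 0.07063 - 0.18366 + 1.64509 = 1.30747 ≈ 1.3075 bits

These are NOT equal (difference: 0.1573 bits). KL divergence is asymmetric: D_KL(P||Q) ≠ D_KL(Q||P) in general.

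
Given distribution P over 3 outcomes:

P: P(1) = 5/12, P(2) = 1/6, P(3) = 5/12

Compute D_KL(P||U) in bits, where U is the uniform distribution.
0.1016 bits

U(i) = 1/3 for all i

D_KL(P||U) = Σ P(x) log₂(P(x) / (1/3))
           = Σ P(x) log₂(P(x)) + log₂(3)
           = log₂(3) - H(P)

H(P) = -Σ P(x) log₂(P(x)):
  -P(1)·log₂(P(1)) = -(5/12)·log₂(5/12) = 0.52626
  -P(2)·log₂(P(2)) = -(1/6)·log₂(1/6) = 0.43083
  -P(3)·log₂(P(3)) = -(5/12)·log₂(5/12) = 0.52626
H(P) = 0.52626 + 0.43083 + 0.52626 = 1.48335 bits

log₂(3) = 1.58496 bits

D_KL(P||U) = 1.58496 - 1.48335 = 0.10161 ≈ 0.1016 bits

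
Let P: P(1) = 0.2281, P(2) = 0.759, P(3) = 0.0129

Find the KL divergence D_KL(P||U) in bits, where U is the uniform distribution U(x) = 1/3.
0.7157 bits

U(i) = 1/3 for all i

D_KL(P||U) = Σ P(x) log₂(P(x) / (1/3))
           = Σ P(x) log₂(P(x)) + log₂(3)
           = log₂(3) - H(P)

H(P) = -Σ P(x) log₂(P(x)):
  -P(1)·log₂(P(1)) = -(0.2281)·log₂(0.2281) = 0.48637
  -P(2)·log₂(P(2)) = -(0.759)·log₂(0.759) = 0.30195
  -P(3)·log₂(P(3)) = -(0.0129)·log₂(0.0129) = 0.08097
H(P) = 0.48637 + 0.30195 + 0.08097 = 0.86929 bits

log₂(3) = 1.58496 bits

D_KL(P||U) = 1.58496 - 0.86929 = 0.71567 ≈ 0.7157 bits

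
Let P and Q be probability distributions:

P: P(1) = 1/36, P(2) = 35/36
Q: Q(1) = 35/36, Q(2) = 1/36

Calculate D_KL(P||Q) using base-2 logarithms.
4.8443 bits

D_KL(P||Q) = Σ P(x) log₂(P(x)/Q(x))

Computing term by term:
  P(1)·log₂(P(1)/Q(1)) = (1/36)·log₂((1/36)/(35/36)) = -0.14248
  P(2)·log₂(P(2)/Q(2)) = (35/36)·log₂((35/36)/(1/36)) = 4.98680

D_KL(P||Q) = -0.14248 + 4.98680 = 4.84432 ≈ 4.8443 bits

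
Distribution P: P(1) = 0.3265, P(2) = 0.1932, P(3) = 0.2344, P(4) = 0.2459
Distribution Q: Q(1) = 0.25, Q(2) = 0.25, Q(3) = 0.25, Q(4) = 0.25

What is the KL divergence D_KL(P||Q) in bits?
0.0263 bits

D_KL(P||Q) = Σ P(x) log₂(P(x)/Q(x))

Computing term by term:
  P(1)·log₂(P(1)/Q(1)) = 0.3265·log₂(0.3265/0.25) = 0.12575
  P(2)·log₂(P(2)/Q(2)) = 0.1932·log₂(0.1932/0.25) = -0.07184
  P(3)·log₂(P(3)/Q(3)) = 0.2344·log₂(0.2344/0.25) = -0.02179
  P(4)·log₂(P(4)/Q(4)) = 0.2459·log₂(0.2459/0.25) = -0.00587

D_KL(P||Q) = 0.12575 - 0.07184 - 0.02179 - 0.00587 = 0.02625 ≈ 0.0263 bits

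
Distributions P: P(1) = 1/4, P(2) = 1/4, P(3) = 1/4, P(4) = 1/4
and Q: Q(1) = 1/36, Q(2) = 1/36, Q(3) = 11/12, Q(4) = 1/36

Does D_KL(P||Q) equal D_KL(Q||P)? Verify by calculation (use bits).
D_KL(P||Q) = 1.9088 bits, D_KL(Q||P) = 1.4541 bits. No — D_KL(P||Q) ≠ D_KL(Q||P) for this pair.

D_KL(P||Q) = Σ P(x) log₂(P(x)/Q(x))

Computing term by term:
  P(1)·log₂(P(1)/Q(1)) = (1/4)·log₂((1/4)/(1/36)) = 0.79248
  P(2)·log₂(P(2)/Q(2)) = (1/4)·log₂((1/4)/(1/36)) = 0.79248
  P(3)·log₂(P(3)/Q(3)) = (1/4)·log₂((1/4)/(11/12)) = -0.46862
  P(4)·log₂(P(4)/Q(4)) = (1/4)·log₂((1/4)/(1/36)) = 0.79248

D_KL(P||Q) = 0.79248 + 0.79248 - 0.46862 + 0.79248 = 1.90882 ≈ 1.9088 bits

D_KL(Q||P) = Σ Q(x) log₂(Q(x)/P(x))

Computing term by term:
  Q(1)·log₂(Q(1)/P(1)) = (1/36)·log₂((1/36)/(1/4)) = -0.08805
  Q(2)·log₂(Q(2)/P(2)) = (1/36)·log₂((1/36)/(1/4)) = -0.08805
  Q(3)·log₂(Q(3)/P(3)) = (11/12)·log₂((11/12)/(1/4)) = 1.71826
  Q(4)·log₂(Q(4)/P(4)) = (1/36)·log₂((1/36)/(1/4)) = -0.08805

D_KL(Q||P) = -0.08805 - 0.08805 + 1.71826 - 0.08805 = 1.45411 ≈ 1.4541 bits

These are NOT equal (difference: 0.4547 bits). KL divergence is asymmetric: D_KL(P||Q) ≠ D_KL(Q||P) in general.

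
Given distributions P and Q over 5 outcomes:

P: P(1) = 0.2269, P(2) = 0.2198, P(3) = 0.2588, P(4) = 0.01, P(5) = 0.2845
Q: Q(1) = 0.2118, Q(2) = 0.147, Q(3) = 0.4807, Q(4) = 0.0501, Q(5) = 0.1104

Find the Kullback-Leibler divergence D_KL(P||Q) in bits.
0.2842 bits

D_KL(P||Q) = Σ P(x) log₂(P(x)/Q(x))

Computing term by term:
  P(1)·log₂(P(1)/Q(1)) = 0.2269·log₂(0.2269/0.2118) = 0.02254
  P(2)·log₂(P(2)/Q(2)) = 0.2198·log₂(0.2198/0.147) = 0.12757
  P(3)·log₂(P(3)/Q(3)) = 0.2588·log₂(0.2588/0.4807) = -0.23119
  P(4)·log₂(P(4)/Q(4)) = 0.01·log₂(0.01/0.0501) = -0.02325
  P(5)·log₂(P(5)/Q(5)) = 0.2845·log₂(0.2845/0.1104) = 0.38854

D_KL(P||Q) = 0.02254 + 0.12757 - 0.23119 - 0.02325 + 0.38854 = 0.28421 ≈ 0.2842 bits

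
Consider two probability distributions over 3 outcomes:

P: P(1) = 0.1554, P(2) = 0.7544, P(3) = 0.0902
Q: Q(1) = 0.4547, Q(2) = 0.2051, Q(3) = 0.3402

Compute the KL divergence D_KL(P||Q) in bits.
1.0041 bits

D_KL(P||Q) = Σ P(x) log₂(P(x)/Q(x))

Computing term by term:
  P(1)·log₂(P(1)/Q(1)) = 0.1554·log₂(0.1554/0.4547) = -0.24070
  P(2)·log₂(P(2)/Q(2)) = 0.7544·log₂(0.7544/0.2051) = 1.41752
  P(3)·log₂(P(3)/Q(3)) = 0.0902·log₂(0.0902/0.3402) = -0.17275

D_KL(P||Q) = -0.24070 + 1.41752 - 0.17275 = 1.00407 ≈ 1.0041 bits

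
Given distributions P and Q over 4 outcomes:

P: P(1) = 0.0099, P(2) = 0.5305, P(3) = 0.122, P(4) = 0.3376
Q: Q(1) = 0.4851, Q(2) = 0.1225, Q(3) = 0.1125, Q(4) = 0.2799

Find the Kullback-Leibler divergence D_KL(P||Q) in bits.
1.1718 bits

D_KL(P||Q) = Σ P(x) log₂(P(x)/Q(x))

Computing term by term:
  P(1)·log₂(P(1)/Q(1)) = 0.0099·log₂(0.0099/0.4851) = -0.05559
  P(2)·log₂(P(2)/Q(2)) = 0.5305·log₂(0.5305/0.1225) = 1.12178
  P(3)·log₂(P(3)/Q(3)) = 0.122·log₂(0.122/0.1125) = 0.01427
  P(4)·log₂(P(4)/Q(4)) = 0.3376·log₂(0.3376/0.2799) = 0.09129

D_KL(P||Q) = -0.05559 + 1.12178 + 0.01427 + 0.09129 = 1.17175 ≈ 1.1718 bits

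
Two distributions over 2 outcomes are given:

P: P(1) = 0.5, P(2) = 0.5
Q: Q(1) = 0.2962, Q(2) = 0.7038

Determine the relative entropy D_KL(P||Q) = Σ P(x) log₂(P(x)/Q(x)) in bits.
0.1311 bits

D_KL(P||Q) = Σ P(x) log₂(P(x)/Q(x))

Computing term by term:
  P(1)·log₂(P(1)/Q(1)) = 0.5·log₂(0.5/0.2962) = 0.37768
  P(2)·log₂(P(2)/Q(2)) = 0.5·log₂(0.5/0.7038) = -0.24662

D_KL(P||Q) = 0.37768 - 0.24662 = 0.13106 ≈ 0.1311 bits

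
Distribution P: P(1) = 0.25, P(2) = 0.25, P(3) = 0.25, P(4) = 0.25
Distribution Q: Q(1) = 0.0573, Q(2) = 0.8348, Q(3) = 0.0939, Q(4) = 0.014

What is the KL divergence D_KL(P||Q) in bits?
1.4892 bits

D_KL(P||Q) = Σ P(x) log₂(P(x)/Q(x))

Computing term by term:
  P(1)·log₂(P(1)/Q(1)) = 0.25·log₂(0.25/0.0573) = 0.53133
  P(2)·log₂(P(2)/Q(2)) = 0.25·log₂(0.25/0.8348) = -0.43488
  P(3)·log₂(P(3)/Q(3)) = 0.25·log₂(0.25/0.0939) = 0.35318
  P(4)·log₂(P(4)/Q(4)) = 0.25·log₂(0.25/0.014) = 1.03961

D_KL(P||Q) = 0.53133 - 0.43488 + 0.35318 + 1.03961 = 1.48924 ≈ 1.4892 bits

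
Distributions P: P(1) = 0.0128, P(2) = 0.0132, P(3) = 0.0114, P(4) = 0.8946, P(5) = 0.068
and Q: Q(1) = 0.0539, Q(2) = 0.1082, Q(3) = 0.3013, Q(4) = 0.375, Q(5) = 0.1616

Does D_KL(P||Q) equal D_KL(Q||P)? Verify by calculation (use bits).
D_KL(P||Q) = 0.9168 bits, D_KL(Q||P) = 1.5950 bits. No — D_KL(P||Q) ≠ D_KL(Q||P) for this pair.

D_KL(P||Q) = Σ P(x) log₂(P(x)/Q(x))

Computing term by term:
  P(1)·log₂(P(1)/Q(1)) = 0.0128·log₂(0.0128/0.0539) = -0.02655
  P(2)·log₂(P(2)/Q(2)) = 0.0132·log₂(0.0132/0.1082) = -0.04006
  P(3)·log₂(P(3)/Q(3)) = 0.0114·log₂(0.0114/0.3013) = -0.05385
  P(4)·log₂(P(4)/Q(4)) = 0.8946·log₂(0.8946/0.375) = 1.12214
  P(5)·log₂(P(5)/Q(5)) = 0.068·log₂(0.068/0.1616) = -0.08492

D_KL(P||Q) = -0.02655 - 0.04006 - 0.05385 + 1.12214 - 0.08492 = 0.91676 ≈ 0.9168 bits

D_KL(Q||P) = Σ Q(x) log₂(Q(x)/P(x))

Computing term by term:
  Q(1)·log₂(Q(1)/P(1)) = 0.0539·log₂(0.0539/0.0128) = 0.11180
  Q(2)·log₂(Q(2)/P(2)) = 0.1082·log₂(0.1082/0.0132) = 0.32840
  Q(3)·log₂(Q(3)/P(3)) = 0.3013·log₂(0.3013/0.0114) = 1.42337
  Q(4)·log₂(Q(4)/P(4)) = 0.375·log₂(0.375/0.8946) = -0.47038
  Q(5)·log₂(Q(5)/P(5)) = 0.1616·log₂(0.1616/0.068) = 0.20181

D_KL(Q||P) = 0.11180 + 0.32840 + 1.42337 - 0.47038 + 0.20181 = 1.59500 ≈ 1.5950 bits

These are NOT equal (difference: 0.6782 bits). KL divergence is asymmetric: D_KL(P||Q) ≠ D_KL(Q||P) in general.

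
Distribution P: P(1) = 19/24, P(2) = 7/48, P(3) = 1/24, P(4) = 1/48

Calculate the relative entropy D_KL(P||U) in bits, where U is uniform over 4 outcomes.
1.0207 bits

U(i) = 1/4 for all i

D_KL(P||U) = Σ P(x) log₂(P(x) / (1/4))
           = Σ P(x) log₂(P(x)) + log₂(4)
           = log₂(4) - H(P)

H(P) = -Σ P(x) log₂(P(x)):
  -P(1)·log₂(P(1)) = -(19/24)·log₂(19/24) = 0.26682
  -P(2)·log₂(P(2)) = -(7/48)·log₂(7/48) = 0.40507
  -P(3)·log₂(P(3)) = -(1/24)·log₂(1/24) = 0.19104
  -P(4)·log₂(P(4)) = -(1/48)·log₂(1/48) = 0.11635
H(P) = 0.26682 + 0.40507 + 0.19104 + 0.11635 = 0.97928 bits

log₂(4) = 2.00000 bits

D_KL(P||U) = 2.00000 - 0.97928 = 1.02072 ≈ 1.0207 bits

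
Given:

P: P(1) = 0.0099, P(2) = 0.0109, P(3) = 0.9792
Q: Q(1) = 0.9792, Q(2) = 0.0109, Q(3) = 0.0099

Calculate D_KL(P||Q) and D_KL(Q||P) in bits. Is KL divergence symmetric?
D_KL(P||Q) = 6.4246 bits, D_KL(Q||P) = 6.4246 bits. The two values coincide for this particular pair, but no — KL divergence is not symmetric in general.

D_KL(P||Q) = Σ P(x) log₂(P(x)/Q(x))

Computing term by term:
  P(1)·log₂(P(1)/Q(1)) = 0.0099·log₂(0.0099/0.9792) = -0.06562
  P(2)·log₂(P(2)/Q(2)) = 0.0109·log₂(0.0109/0.0109) = 0.00000
  P(3)·log₂(P(3)/Q(3)) = 0.9792·log₂(0.9792/0.0099) = 6.49017

D_KL(P||Q) = -0.06562 + 0.00000 + 6.49017 = 6.42455 ≈ 6.4246 bits

D_KL(Q||P) = Σ Q(x) log₂(Q(x)/P(x))

Computing term by term:
  Q(1)·log₂(Q(1)/P(1)) = 0.9792·log₂(0.9792/0.0099) = 6.49017
  Q(2)·log₂(Q(2)/P(2)) = 0.0109·log₂(0.0109/0.0109) = 0.00000
  Q(3)·log₂(Q(3)/P(3)) = 0.0099·log₂(0.0099/0.9792) = -0.06562

D_KL(Q||P) = 6.49017 + 0.00000 - 0.06562 = 6.42455 ≈ 6.4246 bits

These ARE equal here. Q is P with outcomes relabeled (Q(1) = P(3), Q(3) = P(1)) by a relabeling that is its own inverse, so the two sums contain exactly the same terms in a different order. This is a special case — KL divergence is not symmetric in general: D_KL(P||Q) ≠ D_KL(Q||P) for most P, Q.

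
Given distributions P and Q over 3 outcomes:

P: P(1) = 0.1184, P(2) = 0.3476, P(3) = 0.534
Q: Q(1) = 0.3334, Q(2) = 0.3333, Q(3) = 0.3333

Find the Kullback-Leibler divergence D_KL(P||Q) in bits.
0.2074 bits

D_KL(P||Q) = Σ P(x) log₂(P(x)/Q(x))

Computing term by term:
  P(1)·log₂(P(1)/Q(1)) = 0.1184·log₂(0.1184/0.3334) = -0.17684
  P(2)·log₂(P(2)/Q(2)) = 0.3476·log₂(0.3476/0.3333) = 0.02107
  P(3)·log₂(P(3)/Q(3)) = 0.534·log₂(0.534/0.3333) = 0.36313

D_KL(P||Q) = -0.17684 + 0.02107 + 0.36313 = 0.20736 ≈ 0.2074 bits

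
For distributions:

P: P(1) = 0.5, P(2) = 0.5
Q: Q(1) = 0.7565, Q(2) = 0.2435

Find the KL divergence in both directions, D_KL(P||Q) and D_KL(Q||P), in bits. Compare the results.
D_KL(P||Q) = 0.2203 bits, D_KL(Q||P) = 0.1992 bits. D_KL(P||Q) is larger than D_KL(Q||P) by 0.0211 bits; the two directions differ.

D_KL(P||Q) = Σ P(x) log₂(P(x)/Q(x))

Computing term by term:
  P(1)·log₂(P(1)/Q(1)) = 0.5·log₂(0.5/0.7565) = -0.29871
  P(2)·log₂(P(2)/Q(2)) = 0.5·log₂(0.5/0.2435) = 0.51900

D_KL(P||Q) = -0.29871 + 0.51900 = 0.22029 ≈ 0.2203 bits

D_KL(Q||P) = Σ Q(x) log₂(Q(x)/P(x))

Computing term by term:
  Q(1)·log₂(Q(1)/P(1)) = 0.7565·log₂(0.7565/0.5) = 0.45194
  Q(2)·log₂(Q(2)/P(2)) = 0.2435·log₂(0.2435/0.5) = -0.25275

D_KL(Q||P) = 0.45194 - 0.25275 = 0.19919 ≈ 0.1992 bits

These are NOT equal (difference: 0.0211 bits). KL divergence is asymmetric: D_KL(P||Q) ≠ D_KL(Q||P) in general.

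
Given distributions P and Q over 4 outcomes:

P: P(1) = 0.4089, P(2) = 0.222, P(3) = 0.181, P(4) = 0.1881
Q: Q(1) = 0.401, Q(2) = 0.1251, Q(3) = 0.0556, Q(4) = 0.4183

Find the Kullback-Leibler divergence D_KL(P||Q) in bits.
0.2865 bits

D_KL(P||Q) = Σ P(x) log₂(P(x)/Q(x))

Computing term by term:
  P(1)·log₂(P(1)/Q(1)) = 0.4089·log₂(0.4089/0.401) = 0.01151
  P(2)·log₂(P(2)/Q(2)) = 0.222·log₂(0.222/0.1251) = 0.18370
  P(3)·log₂(P(3)/Q(3)) = 0.181·log₂(0.181/0.0556) = 0.30821
  P(4)·log₂(P(4)/Q(4)) = 0.1881·log₂(0.1881/0.4183) = -0.21689

D_KL(P||Q) = 0.01151 + 0.18370 + 0.30821 - 0.21689 = 0.28653 ≈ 0.2865 bits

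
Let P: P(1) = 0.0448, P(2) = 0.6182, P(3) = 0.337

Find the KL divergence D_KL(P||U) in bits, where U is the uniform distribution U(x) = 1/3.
0.4265 bits

U(i) = 1/3 for all i

D_KL(P||U) = Σ P(x) log₂(P(x) / (1/3))
           = Σ P(x) log₂(P(x)) + log₂(3)
           = log₂(3) - H(P)

H(P) = -Σ P(x) log₂(P(x)):
  -P(1)·log₂(P(1)) = -(0.0448)·log₂(0.0448) = 0.20072
  -P(2)·log₂(P(2)) = -(0.6182)·log₂(0.6182) = 0.42894
  -P(3)·log₂(P(3)) = -(0.337)·log₂(0.337) = 0.52881
H(P) = 0.20072 + 0.42894 + 0.52881 = 1.15847 bits

log₂(3) = 1.58496 bits

D_KL(P||U) = 1.58496 - 1.15847 = 0.42649 ≈ 0.4265 bits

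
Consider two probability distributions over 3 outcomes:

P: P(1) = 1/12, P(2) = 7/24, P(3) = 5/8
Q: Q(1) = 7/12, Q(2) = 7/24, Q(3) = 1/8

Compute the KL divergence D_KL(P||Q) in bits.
1.2173 bits

D_KL(P||Q) = Σ P(x) log₂(P(x)/Q(x))

Computing term by term:
  P(1)·log₂(P(1)/Q(1)) = (1/12)·log₂((1/12)/(7/12)) = -0.23395
  P(2)·log₂(P(2)/Q(2)) = (7/24)·log₂((7/24)/(7/24)) = 0.00000
  P(3)·log₂(P(3)/Q(3)) = (5/8)·log₂((5/8)/(1/8)) = 1.45121

D_KL(P||Q) = -0.23395 + 0.00000 + 1.45121 = 1.21726 ≈ 1.2173 bits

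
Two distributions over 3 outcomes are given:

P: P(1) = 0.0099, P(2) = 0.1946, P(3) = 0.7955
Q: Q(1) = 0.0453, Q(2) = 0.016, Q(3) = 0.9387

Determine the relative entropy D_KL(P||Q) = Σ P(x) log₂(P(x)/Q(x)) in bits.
0.4897 bits

D_KL(P||Q) = Σ P(x) log₂(P(x)/Q(x))

Computing term by term:
  P(1)·log₂(P(1)/Q(1)) = 0.0099·log₂(0.0099/0.0453) = -0.02172
  P(2)·log₂(P(2)/Q(2)) = 0.1946·log₂(0.1946/0.016) = 0.70141
  P(3)·log₂(P(3)/Q(3)) = 0.7955·log₂(0.7955/0.9387) = -0.18997

D_KL(P||Q) = -0.02172 + 0.70141 - 0.18997 = 0.48972 ≈ 0.4897 bits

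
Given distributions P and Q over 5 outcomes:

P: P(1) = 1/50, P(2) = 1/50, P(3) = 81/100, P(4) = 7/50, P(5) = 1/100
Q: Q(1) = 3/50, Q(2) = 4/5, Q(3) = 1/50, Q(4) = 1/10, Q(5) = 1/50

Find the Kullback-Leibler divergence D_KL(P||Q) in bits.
4.2451 bits

D_KL(P||Q) = Σ P(x) log₂(P(x)/Q(x))

Computing term by term:
  P(1)·log₂(P(1)/Q(1)) = (1/50)·log₂((1/50)/(3/50)) = -0.03170
  P(2)·log₂(P(2)/Q(2)) = (1/50)·log₂((1/50)/(4/5)) = -0.10644
  P(3)·log₂(P(3)/Q(3)) = (81/100)·log₂((81/100)/(1/50)) = 4.32528
  P(4)·log₂(P(4)/Q(4)) = (7/50)·log₂((7/50)/(1/10)) = 0.06796
  P(5)·log₂(P(5)/Q(5)) = (1/100)·log₂((1/100)/(1/50)) = -0.01000

D_KL(P||Q) = -0.03170 - 0.10644 + 4.32528 + 0.06796 - 0.01000 = 4.24510 ≈ 4.2451 bits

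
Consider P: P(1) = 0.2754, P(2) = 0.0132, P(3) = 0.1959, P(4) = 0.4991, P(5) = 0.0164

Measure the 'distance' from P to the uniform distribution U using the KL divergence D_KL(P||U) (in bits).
0.6688 bits

U(i) = 1/5 for all i

D_KL(P||U) = Σ P(x) log₂(P(x) / (1/5))
           = Σ P(x) log₂(P(x)) + log₂(5)
           = log₂(5) - H(P)

H(P) = -Σ P(x) log₂(P(x)):
  -P(1)·log₂(P(1)) = -(0.2754)·log₂(0.2754) = 0.51235
  -P(2)·log₂(P(2)) = -(0.0132)·log₂(0.0132) = 0.08241
  -P(3)·log₂(P(3)) = -(0.1959)·log₂(0.1959) = 0.46072
  -P(4)·log₂(P(4)) = -(0.4991)·log₂(0.4991) = 0.50040
  -P(5)·log₂(P(5)) = -(0.0164)·log₂(0.0164) = 0.09725
H(P) = 0.51235 + 0.08241 + 0.46072 + 0.50040 + 0.09725 = 1.65313 bits

log₂(5) = 2.32193 bits

D_KL(P||U) = 2.32193 - 1.65313 = 0.66880 ≈ 0.6688 bits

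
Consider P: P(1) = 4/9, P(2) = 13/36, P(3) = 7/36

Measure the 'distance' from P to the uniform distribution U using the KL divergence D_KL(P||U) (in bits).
0.0750 bits

U(i) = 1/3 for all i

D_KL(P||U) = Σ P(x) log₂(P(x) / (1/3))
           = Σ P(x) log₂(P(x)) + log₂(3)
           = log₂(3) - H(P)

H(P) = -Σ P(x) log₂(P(x)):
  -P(1)·log₂(P(1)) = -(4/9)·log₂(4/9) = 0.51997
  -P(2)·log₂(P(2)) = -(13/36)·log₂(13/36) = 0.53065
  -P(3)·log₂(P(3)) = -(7/36)·log₂(7/36) = 0.45939
H(P) = 0.51997 + 0.53065 + 0.45939 = 1.51001 bits

log₂(3) = 1.58496 bits

D_KL(P||U) = 1.58496 - 1.51001 = 0.07495 ≈ 0.0750 bits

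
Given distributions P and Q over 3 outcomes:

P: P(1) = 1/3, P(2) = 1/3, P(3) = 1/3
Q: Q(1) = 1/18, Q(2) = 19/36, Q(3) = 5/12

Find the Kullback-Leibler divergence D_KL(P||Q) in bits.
0.5334 bits

D_KL(P||Q) = Σ P(x) log₂(P(x)/Q(x))

Computing term by term:
  P(1)·log₂(P(1)/Q(1)) = (1/3)·log₂((1/3)/(1/18)) = 0.86165
  P(2)·log₂(P(2)/Q(2)) = (1/3)·log₂((1/3)/(19/36)) = -0.22099
  P(3)·log₂(P(3)/Q(3)) = (1/3)·log₂((1/3)/(5/12)) = -0.10731

D_KL(P||Q) = 0.86165 - 0.22099 - 0.10731 = 0.53335 ≈ 0.5334 bits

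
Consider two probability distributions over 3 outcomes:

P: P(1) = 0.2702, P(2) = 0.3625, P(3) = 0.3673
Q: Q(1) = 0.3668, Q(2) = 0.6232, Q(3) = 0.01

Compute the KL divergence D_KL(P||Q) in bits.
1.5070 bits

D_KL(P||Q) = Σ P(x) log₂(P(x)/Q(x))

Computing term by term:
  P(1)·log₂(P(1)/Q(1)) = 0.2702·log₂(0.2702/0.3668) = -0.11915
  P(2)·log₂(P(2)/Q(2)) = 0.3625·log₂(0.3625/0.6232) = -0.28337
  P(3)·log₂(P(3)/Q(3)) = 0.3673·log₂(0.3673/0.01) = 1.90955

D_KL(P||Q) = -0.11915 - 0.28337 + 1.90955 = 1.50703 ≈ 1.5070 bits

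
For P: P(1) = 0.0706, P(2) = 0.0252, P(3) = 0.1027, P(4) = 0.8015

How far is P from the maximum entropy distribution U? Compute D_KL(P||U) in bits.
1.0031 bits

U(i) = 1/4 for all i

D_KL(P||U) = Σ P(x) log₂(P(x) / (1/4))
           = Σ P(x) log₂(P(x)) + log₂(4)
           = log₂(4) - H(P)

H(P) = -Σ P(x) log₂(P(x)):
  -P(1)·log₂(P(1)) = -(0.0706)·log₂(0.0706) = 0.26999
  -P(2)·log₂(P(2)) = -(0.0252)·log₂(0.0252) = 0.13382
  -P(3)·log₂(P(3)) = -(0.1027)·log₂(0.1027) = 0.33721
  -P(4)·log₂(P(4)) = -(0.8015)·log₂(0.8015) = 0.25586
H(P) = 0.26999 + 0.13382 + 0.33721 + 0.25586 = 0.99688 bits

log₂(4) = 2.00000 bits

D_KL(P||U) = 2.00000 - 0.99688 = 1.00312 ≈ 1.0031 bits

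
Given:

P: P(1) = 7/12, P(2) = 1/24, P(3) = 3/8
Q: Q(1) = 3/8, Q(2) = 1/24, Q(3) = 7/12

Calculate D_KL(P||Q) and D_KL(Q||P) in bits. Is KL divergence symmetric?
D_KL(P||Q) = 0.1328 bits, D_KL(Q||P) = 0.1328 bits. The two values coincide for this particular pair, but no — KL divergence is not symmetric in general.

D_KL(P||Q) = Σ P(x) log₂(P(x)/Q(x))

Computing term by term:
  P(1)·log₂(P(1)/Q(1)) = (7/12)·log₂((7/12)/(3/8)) = 0.37183
  P(2)·log₂(P(2)/Q(2)) = (1/24)·log₂((1/24)/(1/24)) = 0.00000
  P(3)·log₂(P(3)/Q(3)) = (3/8)·log₂((3/8)/(7/12)) = -0.23904

D_KL(P||Q) = 0.37183 + 0.00000 - 0.23904 = 0.13279 ≈ 0.1328 bits

D_KL(Q||P) = Σ Q(x) log₂(Q(x)/P(x))

Computing term by term:
  Q(1)·log₂(Q(1)/P(1)) = (3/8)·log₂((3/8)/(7/12)) = -0.23904
  Q(2)·log₂(Q(2)/P(2)) = (1/24)·log₂((1/24)/(1/24)) = 0.00000
  Q(3)·log₂(Q(3)/P(3)) = (7/12)·log₂((7/12)/(3/8)) = 0.37183

D_KL(Q||P) = -0.23904 + 0.00000 + 0.37183 = 0.13279 ≈ 0.1328 bits

These ARE equal here. Q is P with outcomes relabeled (Q(1) = P(3), Q(3) = P(1)) by a relabeling that is its own inverse, so the two sums contain exactly the same terms in a different order. This is a special case — KL divergence is not symmetric in general: D_KL(P||Q) ≠ D_KL(Q||P) for most P, Q.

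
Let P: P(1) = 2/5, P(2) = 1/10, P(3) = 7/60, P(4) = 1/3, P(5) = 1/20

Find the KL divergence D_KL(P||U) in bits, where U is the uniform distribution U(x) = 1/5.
0.3549 bits

U(i) = 1/5 for all i

D_KL(P||U) = Σ P(x) log₂(P(x) / (1/5))
           = Σ P(x) log₂(P(x)) + log₂(5)
           = log₂(5) - H(P)

H(P) = -Σ P(x) log₂(P(x)):
  -P(1)·log₂(P(1)) = -(2/5)·log₂(2/5) = 0.52877
  -P(2)·log₂(P(2)) = -(1/10)·log₂(1/10) = 0.33219
  -P(3)·log₂(P(3)) = -(7/60)·log₂(7/60) = 0.36161
  -P(4)·log₂(P(4)) = -(1/3)·log₂(1/3) = 0.52832
  -P(5)·log₂(P(5)) = -(1/20)·log₂(1/20) = 0.21610
H(P) = 0.52877 + 0.33219 + 0.36161 + 0.52832 + 0.21610 = 1.96699 bits

log₂(5) = 2.32193 bits

D_KL(P||U) = 2.32193 - 1.96699 = 0.35494 ≈ 0.3549 bits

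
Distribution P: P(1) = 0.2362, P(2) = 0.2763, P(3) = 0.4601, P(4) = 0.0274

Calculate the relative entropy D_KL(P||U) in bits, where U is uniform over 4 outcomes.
0.3380 bits

U(i) = 1/4 for all i

D_KL(P||U) = Σ P(x) log₂(P(x) / (1/4))
           = Σ P(x) log₂(P(x)) + log₂(4)
           = log₂(4) - H(P)

H(P) = -Σ P(x) log₂(P(x)):
  -P(1)·log₂(P(1)) = -(0.2362)·log₂(0.2362) = 0.49175
  -P(2)·log₂(P(2)) = -(0.2763)·log₂(0.2763) = 0.51273
  -P(3)·log₂(P(3)) = -(0.4601)·log₂(0.4601) = 0.51530
  -P(4)·log₂(P(4)) = -(0.0274)·log₂(0.0274) = 0.14220
H(P) = 0.49175 + 0.51273 + 0.51530 + 0.14220 = 1.66198 bits

log₂(4) = 2.00000 bits

D_KL(P||U) = 2.00000 - 1.66198 = 0.33802 ≈ 0.3380 bits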